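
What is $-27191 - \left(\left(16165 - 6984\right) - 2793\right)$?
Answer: $-33579$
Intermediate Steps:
$-27191 - \left(\left(16165 - 6984\right) - 2793\right) = -27191 - \left(9181 - 2793\right) = -27191 - 6388 = -33579$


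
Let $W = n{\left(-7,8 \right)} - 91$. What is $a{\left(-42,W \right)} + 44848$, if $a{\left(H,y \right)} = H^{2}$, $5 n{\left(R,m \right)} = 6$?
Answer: $46612$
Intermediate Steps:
$n{\left(R,m \right)} = \frac{6}{5}$ ($n{\left(R,m \right)} = \frac{1}{5} \cdot 6 = \frac{6}{5}$)
$W = - \frac{449}{5}$ ($W = \frac{6}{5} - 91 = - \frac{449}{5} \approx -89.8$)
$a{\left(-42,W \right)} + 44848 = \left(-42\right)^{2} + 44848 = 1764 + 44848 = 46612$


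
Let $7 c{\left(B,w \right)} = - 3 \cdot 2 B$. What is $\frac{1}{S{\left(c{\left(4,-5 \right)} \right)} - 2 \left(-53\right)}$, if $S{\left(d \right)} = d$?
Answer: $\frac{7}{718} \approx 0.0097493$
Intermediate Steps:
$c{\left(B,w \right)} = - \frac{6 B}{7}$ ($c{\left(B,w \right)} = \frac{\left(-3\right) 2 B}{7} = \frac{\left(-6\right) B}{7} = - \frac{6 B}{7}$)
$\frac{1}{S{\left(c{\left(4,-5 \right)} \right)} - 2 \left(-53\right)} = \frac{1}{\left(- \frac{6}{7}\right) 4 - 2 \left(-53\right)} = \frac{1}{- \frac{24}{7} - -106} = \frac{1}{- \frac{24}{7} + 106} = \frac{1}{\frac{718}{7}} = \frac{7}{718}$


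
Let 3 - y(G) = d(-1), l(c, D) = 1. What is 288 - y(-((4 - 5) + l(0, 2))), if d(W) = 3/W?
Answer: 282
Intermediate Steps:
y(G) = 6 (y(G) = 3 - 3/(-1) = 3 - 3*(-1) = 3 - 1*(-3) = 3 + 3 = 6)
288 - y(-((4 - 5) + l(0, 2))) = 288 - 1*6 = 288 - 6 = 282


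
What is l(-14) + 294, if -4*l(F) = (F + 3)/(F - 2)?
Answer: 18805/64 ≈ 293.83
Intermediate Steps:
l(F) = -(3 + F)/(4*(-2 + F)) (l(F) = -(F + 3)/(4*(F - 2)) = -(3 + F)/(4*(-2 + F)))
l(-14) + 294 = (-3 - 1*(-14))/(4*(-2 - 14)) + 294 = (1/4)*(-3 + 14)/(-16) + 294 = (1/4)*(-1/16)*11 + 294 = -11/64 + 294 = 18805/64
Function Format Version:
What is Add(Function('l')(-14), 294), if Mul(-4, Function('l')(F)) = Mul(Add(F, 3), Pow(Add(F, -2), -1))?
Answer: Rational(18805, 64) ≈ 293.83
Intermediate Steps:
Function('l')(F) = Mul(Rational(-1, 4), Pow(Add(-2, F), -1), Add(3, F)) (Function('l')(F) = Mul(Rational(-1, 4), Mul(Add(F, 3), Pow(Add(F, -2), -1))) = Mul(Rational(-1, 4), Mul(Add(3, F), Pow(Add(-2, F), -1))) = Mul(Rational(-1, 4), Mul(Pow(Add(-2, F), -1), Add(3, F))) = Mul(Rational(-1, 4), Pow(Add(-2, F), -1), Add(3, F)))
Add(Function('l')(-14), 294) = Add(Mul(Rational(1, 4), Pow(Add(-2, -14), -1), Add(-3, Mul(-1, -14))), 294) = Add(Mul(Rational(1, 4), Pow(-16, -1), Add(-3, 14)), 294) = Add(Mul(Rational(1, 4), Rational(-1, 16), 11), 294) = Add(Rational(-11, 64), 294) = Rational(18805, 64)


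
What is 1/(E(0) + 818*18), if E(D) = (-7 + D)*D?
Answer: 1/14724 ≈ 6.7916e-5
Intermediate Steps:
E(D) = D*(-7 + D)
1/(E(0) + 818*18) = 1/(0*(-7 + 0) + 818*18) = 1/(0*(-7) + 14724) = 1/(0 + 14724) = 1/14724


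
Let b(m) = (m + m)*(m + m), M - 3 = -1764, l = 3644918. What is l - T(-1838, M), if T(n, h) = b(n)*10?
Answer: -131484842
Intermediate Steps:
M = -1761 (M = 3 - 1764 = -1761)
b(m) = 4*m² (b(m) = (2*m)*(2*m) = 4*m²)
T(n, h) = 40*n² (T(n, h) = (4*n²)*10 = 40*n²)
l - T(-1838, M) = 3644918 - 40*(-1838)² = 3644918 - 40*3378244 = 3644918 - 1*135129760 = 3644918 - 135129760 = -131484842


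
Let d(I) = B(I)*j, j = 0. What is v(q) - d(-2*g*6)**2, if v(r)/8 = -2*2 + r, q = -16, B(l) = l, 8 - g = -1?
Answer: -160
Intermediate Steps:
g = 9 (g = 8 - 1*(-1) = 8 + 1 = 9)
d(I) = 0 (d(I) = I*0 = 0)
v(r) = -32 + 8*r (v(r) = 8*(-2*2 + r) = 8*(-4 + r) = -32 + 8*r)
v(q) - d(-2*g*6)**2 = (-32 + 8*(-16)) - 1*0**2 = (-32 - 128) - 1*0 = -160 + 0 = -160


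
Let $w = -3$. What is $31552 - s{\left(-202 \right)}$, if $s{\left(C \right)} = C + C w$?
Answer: $31148$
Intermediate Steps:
$s{\left(C \right)} = - 2 C$ ($s{\left(C \right)} = C + C \left(-3\right) = C - 3 C = - 2 C$)
$31552 - s{\left(-202 \right)} = 31552 - \left(-2\right) \left(-202\right) = 31552 - 404 = 31148$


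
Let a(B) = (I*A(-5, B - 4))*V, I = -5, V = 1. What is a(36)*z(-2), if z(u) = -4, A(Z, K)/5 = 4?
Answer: 400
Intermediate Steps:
A(Z, K) = 20 (A(Z, K) = 5*4 = 20)
a(B) = -100 (a(B) = -5*20*1 = -100*1 = -100)
a(36)*z(-2) = -100*(-4) = 400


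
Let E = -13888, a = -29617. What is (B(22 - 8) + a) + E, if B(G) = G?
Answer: -43491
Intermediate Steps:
(B(22 - 8) + a) + E = ((22 - 8) - 29617) - 13888 = (14 - 29617) - 13888 = -29603 - 13888 = -43491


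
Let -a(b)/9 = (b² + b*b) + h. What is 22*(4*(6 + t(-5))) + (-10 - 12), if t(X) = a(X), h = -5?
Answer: -35134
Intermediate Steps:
a(b) = 45 - 18*b² (a(b) = -9*((b² + b*b) - 5) = -9*((b² + b²) - 5) = -9*(2*b² - 5) = -9*(-5 + 2*b²) = 45 - 18*b²)
t(X) = 45 - 18*X²
22*(4*(6 + t(-5))) + (-10 - 12) = 22*(4*(6 + (45 - 18*(-5)²))) + (-10 - 12) = 22*(4*(6 + (45 - 18*25))) - 22 = 22*(4*(6 + (45 - 450))) - 22 = 22*(4*(6 - 405)) - 22 = 22*(4*(-399)) - 22 = 22*(-1596) - 22 = -35112 - 22 = -35134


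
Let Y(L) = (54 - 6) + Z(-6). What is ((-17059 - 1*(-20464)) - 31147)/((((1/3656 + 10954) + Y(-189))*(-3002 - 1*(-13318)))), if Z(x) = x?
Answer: -25356188/103679351283 ≈ -0.00024456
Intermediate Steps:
Y(L) = 42 (Y(L) = (54 - 6) - 6 = 48 - 6 = 42)
((-17059 - 1*(-20464)) - 31147)/((((1/3656 + 10954) + Y(-189))*(-3002 - 1*(-13318)))) = ((-17059 - 1*(-20464)) - 31147)/((((1/3656 + 10954) + 42)*(-3002 - 1*(-13318)))) = ((-17059 + 20464) - 31147)/((((1/3656 + 10954) + 42)*(-3002 + 13318))) = (3405 - 31147)/(((40047825/3656 + 42)*10316)) = -27742/((40201377/3656)*10316) = -27742/103679351283/914 = -27742*914/103679351283 = -25356188/103679351283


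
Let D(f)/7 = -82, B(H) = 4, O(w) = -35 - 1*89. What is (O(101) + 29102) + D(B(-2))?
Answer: 28404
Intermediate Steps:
O(w) = -124 (O(w) = -35 - 89 = -124)
D(f) = -574 (D(f) = 7*(-82) = -574)
(O(101) + 29102) + D(B(-2)) = (-124 + 29102) - 574 = 28978 - 574 = 28404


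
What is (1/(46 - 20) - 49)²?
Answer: 1620529/676 ≈ 2397.2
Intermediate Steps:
(1/(46 - 20) - 49)² = (1/26 - 49)² = (-1273/26)² = 1620529/676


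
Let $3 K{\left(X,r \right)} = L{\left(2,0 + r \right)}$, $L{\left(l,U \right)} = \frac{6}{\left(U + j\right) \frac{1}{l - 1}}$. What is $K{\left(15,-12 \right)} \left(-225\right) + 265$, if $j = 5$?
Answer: $\frac{2305}{7} \approx 329.29$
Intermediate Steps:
$L{\left(l,U \right)} = \frac{6 \left(-1 + l\right)}{5 + U}$ ($L{\left(l,U \right)} = \frac{6}{\left(U + 5\right) \frac{1}{l - 1}} = \frac{6}{\left(5 + U\right) \frac{1}{-1 + l}} = \frac{6}{\frac{1}{-1 + l} \left(5 + U\right)} = 6 \frac{-1 + l}{5 + U} = \frac{6 \left(-1 + l\right)}{5 + U}$)
$K{\left(X,r \right)} = \frac{2}{5 + r}$ ($K{\left(X,r \right)} = \frac{6 \frac{1}{5 + \left(0 + r\right)} \left(-1 + 2\right)}{3} = \frac{6 \frac{1}{5 + r} 1}{3} = \frac{6 \frac{1}{5 + r}}{3} = \frac{2}{5 + r}$)
$K{\left(15,-12 \right)} \left(-225\right) + 265 = \frac{2}{5 - 12} \left(-225\right) + 265 = \frac{2}{-7} \left(-225\right) + 265 = 2 \left(- \frac{1}{7}\right) \left(-225\right) + 265 = \left(- \frac{2}{7}\right) \left(-225\right) + 265 = \frac{450}{7} + 265 = \frac{2305}{7}$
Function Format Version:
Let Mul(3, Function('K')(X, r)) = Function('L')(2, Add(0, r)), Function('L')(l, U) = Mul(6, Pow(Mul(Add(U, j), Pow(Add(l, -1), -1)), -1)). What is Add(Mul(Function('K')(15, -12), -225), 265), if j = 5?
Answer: Rational(2305, 7) ≈ 329.29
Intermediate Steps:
Function('L')(l, U) = Mul(6, Pow(Add(5, U), -1), Add(-1, l)) (Function('L')(l, U) = Mul(6, Pow(Mul(Add(U, 5), Pow(Add(l, -1), -1)), -1)) = Mul(6, Pow(Mul(Add(5, U), Pow(Add(-1, l), -1)), -1)) = Mul(6, Pow(Mul(Pow(Add(-1, l), -1), Add(5, U)), -1)) = Mul(6, Mul(Pow(Add(5, U), -1), Add(-1, l))) = Mul(6, Pow(Add(5, U), -1), Add(-1, l)))
Function('K')(X, r) = Mul(2, Pow(Add(5, r), -1)) (Function('K')(X, r) = Mul(Rational(1, 3), Mul(6, Pow(Add(5, Add(0, r)), -1), Add(-1, 2))) = Mul(Rational(1, 3), Mul(6, Pow(Add(5, r), -1), 1)) = Mul(Rational(1, 3), Mul(6, Pow(Add(5, r), -1))) = Mul(2, Pow(Add(5, r), -1)))
Add(Mul(Function('K')(15, -12), -225), 265) = Add(Mul(Mul(2, Pow(Add(5, -12), -1)), -225), 265) = Add(Mul(Mul(2, Pow(-7, -1)), -225), 265) = Add(Mul(Mul(2, Rational(-1, 7)), -225), 265) = Add(Mul(Rational(-2, 7), -225), 265) = Add(Rational(450, 7), 265) = Rational(2305, 7)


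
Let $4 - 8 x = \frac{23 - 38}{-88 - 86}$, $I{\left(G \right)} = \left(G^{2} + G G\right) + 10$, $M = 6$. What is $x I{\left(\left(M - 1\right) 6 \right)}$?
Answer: $\frac{205435}{232} \approx 885.5$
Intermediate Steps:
$I{\left(G \right)} = 10 + 2 G^{2}$ ($I{\left(G \right)} = \left(G^{2} + G^{2}\right) + 10 = 2 G^{2} + 10 = 10 + 2 G^{2}$)
$x = \frac{227}{464}$ ($x = \frac{1}{2} - \frac{\left(23 - 38\right) \frac{1}{-88 - 86}}{8} = \frac{1}{2} - \frac{\left(-15\right) \frac{1}{-174}}{8} = \frac{1}{2} - \frac{\left(-15\right) \left(- \frac{1}{174}\right)}{8} = \frac{1}{2} - \frac{5}{464} = \frac{227}{464} \approx 0.48922$)
$x I{\left(\left(M - 1\right) 6 \right)} = \frac{227 \left(10 + 2 \left(\left(6 - 1\right) 6\right)^{2}\right)}{464} = \frac{227 \left(10 + 2 \left(5 \cdot 6\right)^{2}\right)}{464} = \frac{227 \left(10 + 2 \cdot 30^{2}\right)}{464} = \frac{227 \left(10 + 2 \cdot 900\right)}{464} = \frac{227 \left(10 + 1800\right)}{464} = \frac{227}{464} \cdot 1810 = \frac{205435}{232}$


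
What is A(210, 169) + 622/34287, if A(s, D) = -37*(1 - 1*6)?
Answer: 6343717/34287 ≈ 185.02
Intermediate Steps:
A(s, D) = 185 (A(s, D) = -37*(1 - 6) = -37*(-5) = 185)
A(210, 169) + 622/34287 = 185 + 622/34287 = 6343717/34287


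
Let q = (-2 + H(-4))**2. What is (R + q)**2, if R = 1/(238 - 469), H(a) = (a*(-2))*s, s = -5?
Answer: 166042395289/53361 ≈ 3.1117e+6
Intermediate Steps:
H(a) = 10*a (H(a) = (a*(-2))*(-5) = -2*a*(-5) = 10*a)
q = 1764 (q = (-2 + 10*(-4))**2 = (-2 - 40)**2 = (-42)**2 = 1764)
R = -1/231 (R = 1/(-231) = -1/231 ≈ -0.0043290)
(R + q)**2 = (-1/231 + 1764)**2 = (407483/231)**2 = 166042395289/53361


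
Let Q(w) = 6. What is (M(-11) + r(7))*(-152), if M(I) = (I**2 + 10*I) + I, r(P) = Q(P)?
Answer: -912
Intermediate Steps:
r(P) = 6
M(I) = I**2 + 11*I
(M(-11) + r(7))*(-152) = (-11*(11 - 11) + 6)*(-152) = (-11*0 + 6)*(-152) = (0 + 6)*(-152) = 6*(-152) = -912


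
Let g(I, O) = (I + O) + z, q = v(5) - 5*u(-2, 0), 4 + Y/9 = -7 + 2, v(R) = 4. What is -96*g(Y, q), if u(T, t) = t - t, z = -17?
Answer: 9024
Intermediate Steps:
Y = -81 (Y = -36 + 9*(-7 + 2) = -36 + 9*(-5) = -36 - 45 = -81)
u(T, t) = 0
q = 4 (q = 4 - 5*0 = 4 + 0 = 4)
g(I, O) = -17 + I + O (g(I, O) = (I + O) - 17 = -17 + I + O)
-96*g(Y, q) = -96*(-17 - 81 + 4) = -96*(-94) = 9024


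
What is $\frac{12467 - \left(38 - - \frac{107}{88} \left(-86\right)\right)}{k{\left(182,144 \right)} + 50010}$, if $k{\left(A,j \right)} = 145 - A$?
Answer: $\frac{551477}{2198812} \approx 0.25081$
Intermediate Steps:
$\frac{12467 - \left(38 - - \frac{107}{88} \left(-86\right)\right)}{k{\left(182,144 \right)} + 50010} = \frac{12467 - \left(38 - - \frac{107}{88} \left(-86\right)\right)}{\left(145 - 182\right) + 50010} = \frac{12467 - \left(38 - \left(-107\right) \frac{1}{88} \left(-86\right)\right)}{\left(145 - 182\right) + 50010} = \frac{12467 - - \frac{2929}{44}}{-37 + 50010} = \frac{12467 + \left(\frac{4601}{44} - 38\right)}{49973} = \left(12467 + \frac{2929}{44}\right) \frac{1}{49973} = \frac{551477}{44} \cdot \frac{1}{49973} = \frac{551477}{2198812}$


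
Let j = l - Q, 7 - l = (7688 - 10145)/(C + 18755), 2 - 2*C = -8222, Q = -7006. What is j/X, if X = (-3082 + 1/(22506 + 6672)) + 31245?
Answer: 359941441968/1445440686385 ≈ 0.24902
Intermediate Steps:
C = 4112 (C = 1 - 1/2*(-8222) = 1 + 4111 = 4112)
l = 12502/1759 (l = 7 - (7688 - 10145)/(4112 + 18755) = 7 - (-2457)/22867 = 7 - 1*(-189/1759) = 7 + 189/1759 = 12502/1759 ≈ 7.1074)
j = 12336056/1759 (j = 12502/1759 - 1*(-7006) = 12502/1759 + 7006 = 12336056/1759 ≈ 7013.1)
X = 821740015/29178 (X = (-3082 + 1/29178) + 31245 = -89926595/29178 + 31245 = 821740015/29178 ≈ 28163.)
j/X = 12336056/(1759*(821740015/29178)) = (12336056/1759)*(29178/821740015) = 359941441968/1445440686385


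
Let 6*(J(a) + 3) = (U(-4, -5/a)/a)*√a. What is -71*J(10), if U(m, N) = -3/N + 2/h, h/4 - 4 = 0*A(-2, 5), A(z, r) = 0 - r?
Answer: 213 - 3479*√10/480 ≈ 190.08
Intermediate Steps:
A(z, r) = -r
h = 16 (h = 16 + 4*(0*(-1*5)) = 16 + 4*(0*(-5)) = 16 + 4*0 = 16 + 0 = 16)
U(m, N) = ⅛ - 3/N (U(m, N) = -3/N + 2/16 = -3/N + 2*(1/16) = -3/N + ⅛ = ⅛ - 3/N)
J(a) = -3 + √a*(⅗ + 1/(8*a))/6 (J(a) = -3 + ((((-24 - 5/a)/(8*((-5/a))))/a)*√a)/6 = -3 + ((((-a/5)*(-24 - 5/a)/8)/a)*√a)/6 = -3 + (((-a*(-24 - 5/a)/40)/a)*√a)/6 = -3 + ((⅗ + 1/(8*a))*√a)/6 = -3 + (√a*(⅗ + 1/(8*a)))/6 = -3 + √a*(⅗ + 1/(8*a))/6)
-71*J(10) = -71*(-3 + √10/10 + 1/(48*√10)) = -71*(-3 + √10/10 + (√10/10)/48) = -71*(-3 + √10/10 + √10/480) = -71*(-3 + 49*√10/480) = 213 - 3479*√10/480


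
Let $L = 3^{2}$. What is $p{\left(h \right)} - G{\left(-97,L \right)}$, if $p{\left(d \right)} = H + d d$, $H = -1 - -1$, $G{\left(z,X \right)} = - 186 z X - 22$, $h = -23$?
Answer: $-161827$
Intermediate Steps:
$L = 9$
$G{\left(z,X \right)} = -22 - 186 X z$ ($G{\left(z,X \right)} = - 186 X z - 22 = -22 - 186 X z$)
$H = 0$ ($H = -1 + 1 = 0$)
$p{\left(d \right)} = d^{2}$ ($p{\left(d \right)} = 0 + d d = 0 + d^{2} = d^{2}$)
$p{\left(h \right)} - G{\left(-97,L \right)} = \left(-23\right)^{2} - \left(-22 - 1674 \left(-97\right)\right) = 529 - \left(-22 + 162378\right) = 529 - 162356 = -161827$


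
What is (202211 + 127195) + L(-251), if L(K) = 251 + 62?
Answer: 329719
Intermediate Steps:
L(K) = 313
(202211 + 127195) + L(-251) = (202211 + 127195) + 313 = 329406 + 313 = 329719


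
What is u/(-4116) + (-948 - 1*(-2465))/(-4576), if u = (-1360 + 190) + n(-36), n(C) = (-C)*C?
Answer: 420037/1569568 ≈ 0.26761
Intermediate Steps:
n(C) = -C²
u = -2466 (u = (-1360 + 190) - 1*(-36)² = -1170 - 1*1296 = -1170 - 1296 = -2466)
u/(-4116) + (-948 - 1*(-2465))/(-4576) = -2466/(-4116) + (-948 - 1*(-2465))/(-4576) = -2466*(-1/4116) + (-948 + 2465)*(-1/4576) = 411/686 + 1517*(-1/4576) = 411/686 - 1517/4576 = 420037/1569568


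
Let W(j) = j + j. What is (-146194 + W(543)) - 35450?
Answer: -180558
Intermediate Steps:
W(j) = 2*j
(-146194 + W(543)) - 35450 = (-146194 + 2*543) - 35450 = (-146194 + 1086) - 35450 = -145108 - 35450 = -180558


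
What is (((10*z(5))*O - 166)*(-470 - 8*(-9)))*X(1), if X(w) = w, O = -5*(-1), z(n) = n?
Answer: -33432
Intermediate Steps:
O = 5
(((10*z(5))*O - 166)*(-470 - 8*(-9)))*X(1) = (((10*5)*5 - 166)*(-470 - 8*(-9)))*1 = ((50*5 - 166)*(-470 + 72))*1 = ((250 - 166)*(-398))*1 = (84*(-398))*1 = -33432*1 = -33432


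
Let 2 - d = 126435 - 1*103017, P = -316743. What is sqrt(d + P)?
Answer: I*sqrt(340159) ≈ 583.23*I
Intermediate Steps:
d = -23416 (d = 2 - (126435 - 1*103017) = 2 - (126435 - 103017) = 2 - 1*23418 = 2 - 23418 = -23416)
sqrt(d + P) = sqrt(-23416 - 316743) = sqrt(-340159) = I*sqrt(340159)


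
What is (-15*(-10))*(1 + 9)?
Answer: 1500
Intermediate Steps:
(-15*(-10))*(1 + 9) = 150*10 = 1500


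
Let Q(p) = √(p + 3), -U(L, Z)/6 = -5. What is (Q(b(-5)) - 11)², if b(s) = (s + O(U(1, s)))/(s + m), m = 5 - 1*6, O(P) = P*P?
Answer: (66 - I*√5262)²/36 ≈ -25.167 - 265.98*I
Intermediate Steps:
U(L, Z) = 30 (U(L, Z) = -6*(-5) = 30)
O(P) = P²
m = -1 (m = 5 - 6 = -1)
b(s) = (900 + s)/(-1 + s) (b(s) = (s + 30²)/(s - 1) = (s + 900)/(-1 + s) = (900 + s)/(-1 + s))
Q(p) = √(3 + p)
(Q(b(-5)) - 11)² = (√(3 + (900 - 5)/(-1 - 5)) - 11)² = (√(3 + 895/(-6)) - 11)² = (√(3 - ⅙*895) - 11)² = (√(3 - 895/6) - 11)² = (√(-877/6) - 11)² = (I*√5262/6 - 11)² = (-11 + I*√5262/6)²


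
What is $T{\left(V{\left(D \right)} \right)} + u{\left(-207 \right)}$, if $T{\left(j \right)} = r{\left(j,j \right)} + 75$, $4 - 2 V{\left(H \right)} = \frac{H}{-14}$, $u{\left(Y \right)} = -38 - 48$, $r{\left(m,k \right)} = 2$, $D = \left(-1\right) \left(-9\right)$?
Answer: $-9$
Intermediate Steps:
$D = 9$
$u{\left(Y \right)} = -86$
$V{\left(H \right)} = 2 + \frac{H}{28}$ ($V{\left(H \right)} = 2 - \frac{H \frac{1}{-14}}{2} = 2 - \frac{H \left(- \frac{1}{14}\right)}{2} = 2 - \frac{\left(- \frac{1}{14}\right) H}{2} = 2 + \frac{H}{28}$)
$T{\left(j \right)} = 77$ ($T{\left(j \right)} = 2 + 75 = 77$)
$T{\left(V{\left(D \right)} \right)} + u{\left(-207 \right)} = 77 - 86 = -9$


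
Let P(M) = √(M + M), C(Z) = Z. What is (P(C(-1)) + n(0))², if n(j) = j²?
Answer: -2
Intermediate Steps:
P(M) = √2*√M (P(M) = √(2*M) = √2*√M)
(P(C(-1)) + n(0))² = (√2*√(-1) + 0²)² = (√2*I + 0)² = (I*√2 + 0)² = (I*√2)² = -2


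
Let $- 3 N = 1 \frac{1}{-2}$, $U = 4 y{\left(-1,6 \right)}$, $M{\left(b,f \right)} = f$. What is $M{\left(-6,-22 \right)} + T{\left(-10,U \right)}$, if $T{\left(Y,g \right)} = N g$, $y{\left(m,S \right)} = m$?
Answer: $- \frac{68}{3} \approx -22.667$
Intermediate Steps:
$U = -4$ ($U = 4 \left(-1\right) = -4$)
$N = \frac{1}{6}$ ($N = - \frac{1 \frac{1}{-2}}{3} = - \frac{1 \left(- \frac{1}{2}\right)}{3} = \left(- \frac{1}{3}\right) \left(- \frac{1}{2}\right) = \frac{1}{6} \approx 0.16667$)
$T{\left(Y,g \right)} = \frac{g}{6}$
$M{\left(-6,-22 \right)} + T{\left(-10,U \right)} = -22 + \frac{1}{6} \left(-4\right) = -22 - \frac{2}{3} = - \frac{68}{3}$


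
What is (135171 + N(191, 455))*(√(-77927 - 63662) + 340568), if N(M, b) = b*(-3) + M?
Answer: 45635090296 + 133997*I*√141589 ≈ 4.5635e+10 + 5.0421e+7*I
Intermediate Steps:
N(M, b) = M - 3*b (N(M, b) = -3*b + M = M - 3*b)
(135171 + N(191, 455))*(√(-77927 - 63662) + 340568) = (135171 + (191 - 3*455))*(√(-77927 - 63662) + 340568) = (135171 + (191 - 1365))*(√(-141589) + 340568) = (135171 - 1174)*(I*√141589 + 340568) = 133997*(340568 + I*√141589) = 45635090296 + 133997*I*√141589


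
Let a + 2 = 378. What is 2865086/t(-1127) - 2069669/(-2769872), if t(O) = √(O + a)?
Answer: 295667/395696 - 2865086*I*√751/751 ≈ 0.74721 - 1.0455e+5*I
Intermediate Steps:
a = 376 (a = -2 + 378 = 376)
t(O) = √(376 + O) (t(O) = √(O + 376) = √(376 + O))
2865086/t(-1127) - 2069669/(-2769872) = 2865086/(√(376 - 1127)) - 2069669/(-2769872) = 2865086/(√(-751)) - 2069669*(-1/2769872) = 2865086/((I*√751)) + 295667/395696 = 2865086*(-I*√751/751) + 295667/395696 = -2865086*I*√751/751 + 295667/395696 = 295667/395696 - 2865086*I*√751/751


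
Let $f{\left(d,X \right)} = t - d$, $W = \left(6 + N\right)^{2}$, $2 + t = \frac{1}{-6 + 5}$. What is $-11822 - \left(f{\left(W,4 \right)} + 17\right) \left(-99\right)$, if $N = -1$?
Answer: $-12911$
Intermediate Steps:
$t = -3$ ($t = -2 + \frac{1}{-6 + 5} = -2 + \frac{1}{-1} = -2 - 1 = -3$)
$W = 25$ ($W = \left(6 - 1\right)^{2} = 5^{2} = 25$)
$f{\left(d,X \right)} = -3 - d$
$-11822 - \left(f{\left(W,4 \right)} + 17\right) \left(-99\right) = -11822 - \left(\left(-3 - 25\right) + 17\right) \left(-99\right) = -11822 - \left(-28 + 17\right) \left(-99\right) = -11822 - \left(-11\right) \left(-99\right) = -11822 - 1089 = -12911$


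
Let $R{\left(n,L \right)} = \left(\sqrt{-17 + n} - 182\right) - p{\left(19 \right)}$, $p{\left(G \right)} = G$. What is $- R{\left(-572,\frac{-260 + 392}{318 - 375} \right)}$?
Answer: $201 - i \sqrt{589} \approx 201.0 - 24.269 i$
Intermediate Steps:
$R{\left(n,L \right)} = -201 + \sqrt{-17 + n}$ ($R{\left(n,L \right)} = \left(\sqrt{-17 + n} - 182\right) - 19 = \left(-182 + \sqrt{-17 + n}\right) - 19 = -201 + \sqrt{-17 + n}$)
$- R{\left(-572,\frac{-260 + 392}{318 - 375} \right)} = - (-201 + \sqrt{-17 - 572}) = - (-201 + \sqrt{-589}) = - (-201 + i \sqrt{589}) = 201 - i \sqrt{589}$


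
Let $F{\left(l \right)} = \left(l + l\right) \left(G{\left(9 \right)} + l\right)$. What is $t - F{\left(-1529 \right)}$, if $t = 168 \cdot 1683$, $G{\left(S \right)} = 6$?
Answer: $-4374590$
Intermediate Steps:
$t = 282744$
$F{\left(l \right)} = 2 l \left(6 + l\right)$ ($F{\left(l \right)} = \left(l + l\right) \left(6 + l\right) = 2 l \left(6 + l\right)$)
$t - F{\left(-1529 \right)} = 282744 - 2 \left(-1529\right) \left(6 - 1529\right) = 282744 - 2 \left(-1529\right) \left(-1523\right) = 282744 - 4657334 = -4374590$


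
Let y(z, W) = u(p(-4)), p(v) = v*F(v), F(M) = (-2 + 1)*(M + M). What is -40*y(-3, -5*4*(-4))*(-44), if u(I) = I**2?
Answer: 1802240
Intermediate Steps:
F(M) = -2*M
p(v) = -2*v**2 (p(v) = v*(-2*v) = -2*v**2)
y(z, W) = 1024 (y(z, W) = (-2*(-4)**2)**2 = (-2*16)**2 = (-32)**2 = 1024)
-40*y(-3, -5*4*(-4))*(-44) = -40*1024*(-44) = -40960*(-44) = 1802240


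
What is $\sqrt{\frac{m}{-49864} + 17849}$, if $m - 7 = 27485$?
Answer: $\frac{\sqrt{2773669554626}}{12466} \approx 133.6$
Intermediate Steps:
$m = 27492$ ($m = 7 + 27485 = 27492$)
$\sqrt{\frac{m}{-49864} + 17849} = \sqrt{\frac{27492}{-49864} + 17849} = \sqrt{27492 \left(- \frac{1}{49864}\right) + 17849} = \sqrt{- \frac{6873}{12466} + 17849} = \sqrt{\frac{222498761}{12466}} = \frac{\sqrt{2773669554626}}{12466}$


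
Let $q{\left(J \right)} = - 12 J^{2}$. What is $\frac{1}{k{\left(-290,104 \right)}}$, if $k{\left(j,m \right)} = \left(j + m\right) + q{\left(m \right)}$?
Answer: $- \frac{1}{129978} \approx -7.6936 \cdot 10^{-6}$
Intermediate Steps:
$k{\left(j,m \right)} = j + m - 12 m^{2}$ ($k{\left(j,m \right)} = \left(j + m\right) - 12 m^{2} = j + m - 12 m^{2}$)
$\frac{1}{k{\left(-290,104 \right)}} = \frac{1}{-290 + 104 - 12 \cdot 104^{2}} = \frac{1}{-290 + 104 - 129792} = \frac{1}{-129978} = - \frac{1}{129978}$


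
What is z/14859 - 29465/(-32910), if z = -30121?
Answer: -2838265/2507742 ≈ -1.1318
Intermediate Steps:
z/14859 - 29465/(-32910) = -30121/14859 - 29465/(-32910) = -30121*1/14859 - 29465*(-1/32910) = -2317/1143 + 5893/6582 = -2838265/2507742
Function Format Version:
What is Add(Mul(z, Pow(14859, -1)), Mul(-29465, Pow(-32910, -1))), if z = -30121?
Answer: Rational(-2838265, 2507742) ≈ -1.1318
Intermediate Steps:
Add(Mul(z, Pow(14859, -1)), Mul(-29465, Pow(-32910, -1))) = Add(Mul(-30121, Pow(14859, -1)), Mul(-29465, Pow(-32910, -1))) = Add(Mul(-30121, Rational(1, 14859)), Mul(-29465, Rational(-1, 32910))) = Add(Rational(-2317, 1143), Rational(5893, 6582)) = Rational(-2838265, 2507742)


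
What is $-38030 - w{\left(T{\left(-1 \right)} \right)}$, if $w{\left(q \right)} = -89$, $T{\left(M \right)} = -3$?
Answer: $-37941$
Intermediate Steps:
$-38030 - w{\left(T{\left(-1 \right)} \right)} = -38030 - -89 = -38030 + 89 = -37941$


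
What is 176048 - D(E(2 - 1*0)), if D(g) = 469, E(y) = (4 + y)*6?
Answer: 175579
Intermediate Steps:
E(y) = 24 + 6*y
176048 - D(E(2 - 1*0)) = 176048 - 1*469 = 176048 - 469 = 175579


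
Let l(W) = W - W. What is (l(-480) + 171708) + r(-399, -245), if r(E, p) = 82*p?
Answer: 151618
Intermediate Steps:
l(W) = 0
(l(-480) + 171708) + r(-399, -245) = (0 + 171708) + 82*(-245) = 171708 - 20090 = 151618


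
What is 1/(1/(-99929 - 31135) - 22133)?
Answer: -131064/2900839513 ≈ -4.5181e-5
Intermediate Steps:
1/(1/(-99929 - 31135) - 22133) = 1/(1/(-131064) - 22133) = 1/(-1/131064 - 22133) = 1/(-2900839513/131064) = -131064/2900839513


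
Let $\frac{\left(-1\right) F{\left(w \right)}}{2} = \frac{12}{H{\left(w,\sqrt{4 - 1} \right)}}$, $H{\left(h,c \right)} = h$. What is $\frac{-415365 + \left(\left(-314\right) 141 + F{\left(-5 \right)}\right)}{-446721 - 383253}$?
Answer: $\frac{766057}{1383290} \approx 0.55379$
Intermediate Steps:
$F{\left(w \right)} = - \frac{24}{w}$ ($F{\left(w \right)} = - 2 \frac{12}{w} = - \frac{24}{w}$)
$\frac{-415365 + \left(\left(-314\right) 141 + F{\left(-5 \right)}\right)}{-446721 - 383253} = \frac{-415365 - \left(44274 + \frac{24}{-5}\right)}{-446721 - 383253} = \frac{-415365 - \frac{221346}{5}}{-829974} = \left(-415365 + \left(-44274 + \frac{24}{5}\right)\right) \left(- \frac{1}{829974}\right) = \left(-415365 - \frac{221346}{5}\right) \left(- \frac{1}{829974}\right) = \left(- \frac{2298171}{5}\right) \left(- \frac{1}{829974}\right) = \frac{766057}{1383290}$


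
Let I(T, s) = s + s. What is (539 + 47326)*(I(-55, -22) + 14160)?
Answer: 675662340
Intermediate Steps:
I(T, s) = 2*s
(539 + 47326)*(I(-55, -22) + 14160) = (539 + 47326)*(2*(-22) + 14160) = 47865*(-44 + 14160) = 47865*14116 = 675662340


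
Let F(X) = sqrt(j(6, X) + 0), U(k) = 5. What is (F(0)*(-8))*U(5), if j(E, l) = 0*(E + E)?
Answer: 0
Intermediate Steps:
j(E, l) = 0 (j(E, l) = 0*(2*E) = 0)
F(X) = 0 (F(X) = sqrt(0 + 0) = sqrt(0) = 0)
(F(0)*(-8))*U(5) = (0*(-8))*5 = 0*5 = 0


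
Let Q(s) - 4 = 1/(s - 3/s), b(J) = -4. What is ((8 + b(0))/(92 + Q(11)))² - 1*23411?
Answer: -3010020430747/128572921 ≈ -23411.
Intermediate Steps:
Q(s) = 4 + 1/(s - 3/s)
((8 + b(0))/(92 + Q(11)))² - 1*23411 = ((8 - 4)/(92 + (-12 + 11 + 4*11²)/(-3 + 11²)))² - 1*23411 = (4/(92 + (-12 + 11 + 4*121)/(-3 + 121)))² - 23411 = (4/(92 + (-12 + 11 + 484)/118))² - 23411 = (4/(92 + (1/118)*483))² - 23411 = (4/(92 + 483/118))² - 23411 = (4/(11339/118))² - 23411 = (4*(118/11339))² - 23411 = (472/11339)² - 23411 = 222784/128572921 - 23411 = -3010020430747/128572921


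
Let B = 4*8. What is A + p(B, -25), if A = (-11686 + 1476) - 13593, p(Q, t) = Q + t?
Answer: -23796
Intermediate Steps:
B = 32
A = -23803 (A = -10210 - 13593 = -23803)
A + p(B, -25) = -23803 + (32 - 25) = -23803 + 7 = -23796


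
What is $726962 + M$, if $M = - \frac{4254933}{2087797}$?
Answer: $\frac{1517744827781}{2087797} \approx 7.2696 \cdot 10^{5}$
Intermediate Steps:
$M = - \frac{4254933}{2087797}$ ($M = \left(-4254933\right) \frac{1}{2087797} = - \frac{4254933}{2087797} \approx -2.038$)
$726962 + M = 726962 - \frac{4254933}{2087797} = \frac{1517744827781}{2087797}$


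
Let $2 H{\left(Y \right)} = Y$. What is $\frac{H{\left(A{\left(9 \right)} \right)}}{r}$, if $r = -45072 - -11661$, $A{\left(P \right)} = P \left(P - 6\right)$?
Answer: $- \frac{9}{22274} \approx -0.00040406$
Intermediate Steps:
$A{\left(P \right)} = P \left(-6 + P\right)$
$r = -33411$ ($r = -45072 + 11661 = -33411$)
$H{\left(Y \right)} = \frac{Y}{2}$
$\frac{H{\left(A{\left(9 \right)} \right)}}{r} = \frac{\frac{1}{2} \cdot 9 \left(-6 + 9\right)}{-33411} = \frac{9 \cdot 3}{2} \left(- \frac{1}{33411}\right) = \frac{1}{2} \cdot 27 \left(- \frac{1}{33411}\right) = \frac{27}{2} \left(- \frac{1}{33411}\right) = - \frac{9}{22274}$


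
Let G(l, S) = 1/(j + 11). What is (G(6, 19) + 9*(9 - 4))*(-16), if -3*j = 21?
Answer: -724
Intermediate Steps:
j = -7 (j = -⅓*21 = -7)
G(l, S) = ¼ (G(l, S) = 1/(-7 + 11) = 1/4 = ¼)
(G(6, 19) + 9*(9 - 4))*(-16) = (¼ + 9*(9 - 4))*(-16) = (¼ + 9*5)*(-16) = (¼ + 45)*(-16) = (181/4)*(-16) = -724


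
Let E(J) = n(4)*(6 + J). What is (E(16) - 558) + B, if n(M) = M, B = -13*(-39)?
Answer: 37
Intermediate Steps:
B = 507
E(J) = 24 + 4*J (E(J) = 4*(6 + J) = 24 + 4*J)
(E(16) - 558) + B = ((24 + 4*16) - 558) + 507 = ((24 + 64) - 558) + 507 = (88 - 558) + 507 = -470 + 507 = 37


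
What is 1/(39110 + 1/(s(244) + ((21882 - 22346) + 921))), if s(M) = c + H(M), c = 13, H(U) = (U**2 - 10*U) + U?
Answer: 57810/2260949101 ≈ 2.5569e-5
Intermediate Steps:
H(U) = U**2 - 9*U
s(M) = 13 + M*(-9 + M)
1/(39110 + 1/(s(244) + ((21882 - 22346) + 921))) = 1/(39110 + 1/((13 + 244*(-9 + 244)) + ((21882 - 22346) + 921))) = 1/(39110 + 1/((13 + 244*235) + (-464 + 921))) = 1/(39110 + 1/((13 + 57340) + 457)) = 1/(39110 + 1/(57353 + 457)) = 1/(39110 + 1/57810) = 1/(2260949101/57810) = 57810/2260949101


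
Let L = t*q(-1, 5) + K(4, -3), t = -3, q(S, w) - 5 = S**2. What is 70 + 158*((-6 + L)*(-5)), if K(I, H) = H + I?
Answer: 18240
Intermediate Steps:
q(S, w) = 5 + S**2
L = -17 (L = -3*(5 + (-1)**2) + (-3 + 4) = -3*(5 + 1) + 1 = -3*6 + 1 = -18 + 1 = -17)
70 + 158*((-6 + L)*(-5)) = 70 + 158*((-6 - 17)*(-5)) = 70 + 158*(-23*(-5)) = 70 + 158*115 = 70 + 18170 = 18240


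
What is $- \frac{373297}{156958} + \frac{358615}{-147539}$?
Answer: $- \frac{111363359253}{23157426362} \approx -4.809$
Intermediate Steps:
$- \frac{373297}{156958} + \frac{358615}{-147539} = \left(-373297\right) \frac{1}{156958} + 358615 \left(- \frac{1}{147539}\right) = - \frac{373297}{156958} - \frac{358615}{147539} = - \frac{111363359253}{23157426362}$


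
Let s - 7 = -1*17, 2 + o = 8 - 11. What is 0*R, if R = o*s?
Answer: 0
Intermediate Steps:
o = -5 (o = -2 + (8 - 11) = -2 - 3 = -5)
s = -10 (s = 7 - 1*17 = 7 - 17 = -10)
R = 50 (R = -5*(-10) = 50)
0*R = 0*50 = 0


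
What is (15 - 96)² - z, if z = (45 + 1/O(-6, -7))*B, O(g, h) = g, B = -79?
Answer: 60617/6 ≈ 10103.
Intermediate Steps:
z = -21251/6 (z = (45 + 1/(-6))*(-79) = (45 - ⅙)*(-79) = (269/6)*(-79) = -21251/6 ≈ -3541.8)
(15 - 96)² - z = (15 - 96)² - 1*(-21251/6) = (-81)² + 21251/6 = 6561 + 21251/6 = 60617/6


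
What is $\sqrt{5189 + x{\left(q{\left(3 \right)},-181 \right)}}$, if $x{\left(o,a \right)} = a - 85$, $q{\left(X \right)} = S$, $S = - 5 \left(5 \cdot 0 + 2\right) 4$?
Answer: $3 \sqrt{547} \approx 70.164$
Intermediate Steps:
$S = -40$ ($S = - 5 \left(0 + 2\right) 4 = \left(-5\right) 2 \cdot 4 = \left(-10\right) 4 = -40$)
$q{\left(X \right)} = -40$
$x{\left(o,a \right)} = -85 + a$
$\sqrt{5189 + x{\left(q{\left(3 \right)},-181 \right)}} = \sqrt{5189 - 266} = \sqrt{4923} = 3 \sqrt{547}$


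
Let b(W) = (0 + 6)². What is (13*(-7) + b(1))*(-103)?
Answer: 5665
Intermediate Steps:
b(W) = 36 (b(W) = 6² = 36)
(13*(-7) + b(1))*(-103) = (13*(-7) + 36)*(-103) = (-91 + 36)*(-103) = -55*(-103) = 5665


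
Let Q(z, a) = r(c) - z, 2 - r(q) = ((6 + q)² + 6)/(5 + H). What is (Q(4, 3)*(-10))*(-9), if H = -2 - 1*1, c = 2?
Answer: -3330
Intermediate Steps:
H = -3 (H = -2 - 1 = -3)
r(q) = -1 - (6 + q)²/2 (r(q) = 2 - ((6 + q)² + 6)/(5 - 3) = 2 - (6 + (6 + q)²)/2 = 2 - (3 + (6 + q)²/2) = 2 + (-3 - (6 + q)²/2) = -1 - (6 + q)²/2)
Q(z, a) = -33 - z (Q(z, a) = (-1 - (6 + 2)²/2) - z = (-1 - ½*8²) - z = (-1 - ½*64) - z = (-1 - 32) - z = -33 - z)
(Q(4, 3)*(-10))*(-9) = ((-33 - 1*4)*(-10))*(-9) = ((-33 - 4)*(-10))*(-9) = -37*(-10)*(-9) = 370*(-9) = -3330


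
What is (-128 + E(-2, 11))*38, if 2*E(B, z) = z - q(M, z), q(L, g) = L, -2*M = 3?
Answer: -9253/2 ≈ -4626.5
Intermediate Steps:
M = -3/2 (M = -1/2*3 = -3/2 ≈ -1.5000)
E(B, z) = 3/4 + z/2 (E(B, z) = (z - 1*(-3/2))/2 = (z + 3/2)/2 = (3/2 + z)/2 = 3/4 + z/2)
(-128 + E(-2, 11))*38 = (-128 + (3/4 + (1/2)*11))*38 = (-128 + (3/4 + 11/2))*38 = (-128 + 25/4)*38 = -487/4*38 = -9253/2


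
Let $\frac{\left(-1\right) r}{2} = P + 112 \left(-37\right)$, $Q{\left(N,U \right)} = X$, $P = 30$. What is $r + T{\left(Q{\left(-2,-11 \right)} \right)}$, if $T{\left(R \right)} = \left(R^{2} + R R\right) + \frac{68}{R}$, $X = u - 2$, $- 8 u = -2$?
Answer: $\frac{458935}{56} \approx 8195.3$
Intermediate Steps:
$u = \frac{1}{4}$ ($u = \left(- \frac{1}{8}\right) \left(-2\right) = \frac{1}{4} \approx 0.25$)
$X = - \frac{7}{4}$ ($X = \frac{1}{4} - 2 = - \frac{7}{4} \approx -1.75$)
$Q{\left(N,U \right)} = - \frac{7}{4}$
$T{\left(R \right)} = 2 R^{2} + \frac{68}{R}$ ($T{\left(R \right)} = \left(R^{2} + R^{2}\right) + \frac{68}{R} = 2 R^{2} + \frac{68}{R}$)
$r = 8228$ ($r = - 2 \left(30 + 112 \left(-37\right)\right) = - 2 \left(30 - 4144\right) = \left(-2\right) \left(-4114\right) = 8228$)
$r + T{\left(Q{\left(-2,-11 \right)} \right)} = 8228 + \frac{2 \left(34 + \left(- \frac{7}{4}\right)^{3}\right)}{- \frac{7}{4}} = 8228 + 2 \left(- \frac{4}{7}\right) \left(34 - \frac{343}{64}\right) = 8228 + 2 \left(- \frac{4}{7}\right) \frac{1833}{64} = 8228 - \frac{1833}{56} = \frac{458935}{56}$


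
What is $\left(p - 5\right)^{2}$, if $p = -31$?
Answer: $1296$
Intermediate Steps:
$\left(p - 5\right)^{2} = \left(-31 - 5\right)^{2} = \left(-36\right)^{2} = 1296$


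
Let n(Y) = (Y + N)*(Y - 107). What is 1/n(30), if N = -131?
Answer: 1/7777 ≈ 0.00012858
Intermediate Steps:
n(Y) = (-131 + Y)*(-107 + Y) (n(Y) = (Y - 131)*(Y - 107) = (-131 + Y)*(-107 + Y))
1/n(30) = 1/(14017 + 30**2 - 238*30) = 1/(14017 + 900 - 7140) = 1/7777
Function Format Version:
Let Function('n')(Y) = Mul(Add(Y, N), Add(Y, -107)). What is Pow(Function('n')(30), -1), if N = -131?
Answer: Rational(1, 7777) ≈ 0.00012858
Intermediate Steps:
Function('n')(Y) = Mul(Add(-131, Y), Add(-107, Y)) (Function('n')(Y) = Mul(Add(Y, -131), Add(Y, -107)) = Mul(Add(-131, Y), Add(-107, Y)))
Pow(Function('n')(30), -1) = Pow(Add(14017, Pow(30, 2), Mul(-238, 30)), -1) = Pow(Add(14017, 900, -7140), -1) = Pow(7777, -1) = Rational(1, 7777)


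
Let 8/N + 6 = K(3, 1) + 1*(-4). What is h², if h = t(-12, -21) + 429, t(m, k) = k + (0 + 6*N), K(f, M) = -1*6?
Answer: 164025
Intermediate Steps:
K(f, M) = -6
N = -½ (N = 8/(-6 + (-6 + 1*(-4))) = 8/(-6 + (-6 - 4)) = 8/(-6 - 10) = 8/(-16) = 8*(-1/16) = -½ ≈ -0.50000)
t(m, k) = -3 + k (t(m, k) = k + (0 + 6*(-½)) = k + (0 - 3) = k - 3 = -3 + k)
h = 405 (h = (-3 - 21) + 429 = -24 + 429 = 405)
h² = 405² = 164025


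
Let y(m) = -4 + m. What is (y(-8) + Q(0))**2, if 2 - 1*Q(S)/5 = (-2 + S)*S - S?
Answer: 4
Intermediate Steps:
Q(S) = 10 + 5*S - 5*S*(-2 + S) (Q(S) = 10 - 5*((-2 + S)*S - S) = 10 - 5*(S*(-2 + S) - S) = 10 - 5*(-S + S*(-2 + S)) = 10 + (5*S - 5*S*(-2 + S)) = 10 + 5*S - 5*S*(-2 + S))
(y(-8) + Q(0))**2 = ((-4 - 8) + (10 - 5*0**2 + 15*0))**2 = (-12 + (10 - 5*0 + 0))**2 = (-12 + (10 + 0 + 0))**2 = (-12 + 10)**2 = (-2)**2 = 4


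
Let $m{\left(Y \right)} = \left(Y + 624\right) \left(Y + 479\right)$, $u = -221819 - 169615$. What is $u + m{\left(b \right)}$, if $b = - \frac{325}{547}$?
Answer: $- \frac{27884182642}{299209} \approx -93193.0$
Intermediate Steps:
$b = - \frac{325}{547}$ ($b = \left(-325\right) \frac{1}{547} = - \frac{325}{547} \approx -0.59415$)
$u = -391434$
$m{\left(Y \right)} = \left(479 + Y\right) \left(624 + Y\right)$ ($m{\left(Y \right)} = \left(624 + Y\right) \left(479 + Y\right) = \left(479 + Y\right) \left(624 + Y\right)$)
$u + m{\left(b \right)} = -391434 + \left(298896 + \left(- \frac{325}{547}\right)^{2} + 1103 \left(- \frac{325}{547}\right)\right) = -391434 + \left(298896 + \frac{105625}{299209} - \frac{358475}{547}\right) = -391434 + \frac{89236393064}{299209} = - \frac{27884182642}{299209}$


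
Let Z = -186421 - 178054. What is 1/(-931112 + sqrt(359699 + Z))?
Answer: -116389/108371195165 - I*sqrt(1194)/433484780660 ≈ -1.074e-6 - 7.9713e-11*I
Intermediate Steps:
Z = -364475
1/(-931112 + sqrt(359699 + Z)) = 1/(-931112 + sqrt(359699 - 364475)) = 1/(-931112 + sqrt(-4776)) = 1/(-931112 + 2*I*sqrt(1194))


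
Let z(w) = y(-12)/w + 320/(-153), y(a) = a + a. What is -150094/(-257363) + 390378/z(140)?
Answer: -269004445060939/1559362417 ≈ -1.7251e+5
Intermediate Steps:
y(a) = 2*a
z(w) = -320/153 - 24/w (z(w) = (2*(-12))/w + 320/(-153) = -24/w + 320*(-1/153) = -24/w - 320/153 = -320/153 - 24/w)
-150094/(-257363) + 390378/z(140) = -150094/(-257363) + 390378/(-320/153 - 24/140) = -150094*(-1/257363) + 390378/(-320/153 - 24*1/140) = 150094/257363 + 390378/(-320/153 - 6/35) = 150094/257363 + 390378/(-12118/5355) = 150094/257363 + 390378*(-5355/12118) = 150094/257363 - 1045237095/6059 = -269004445060939/1559362417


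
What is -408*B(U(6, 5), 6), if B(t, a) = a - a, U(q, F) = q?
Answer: 0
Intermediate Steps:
B(t, a) = 0
-408*B(U(6, 5), 6) = -408*0 = 0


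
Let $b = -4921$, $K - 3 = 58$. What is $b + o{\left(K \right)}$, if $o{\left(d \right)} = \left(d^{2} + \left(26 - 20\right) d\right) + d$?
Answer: $-773$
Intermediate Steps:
$K = 61$ ($K = 3 + 58 = 61$)
$o{\left(d \right)} = d^{2} + 7 d$ ($o{\left(d \right)} = \left(d^{2} + \left(26 - 20\right) d\right) + d = \left(d^{2} + 6 d\right) + d = d^{2} + 7 d$)
$b + o{\left(K \right)} = -4921 + 61 \left(7 + 61\right) = -4921 + 61 \cdot 68 = -4921 + 4148 = -773$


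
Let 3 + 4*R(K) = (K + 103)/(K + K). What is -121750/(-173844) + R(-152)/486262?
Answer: 17997491637157/25698254262912 ≈ 0.70034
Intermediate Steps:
R(K) = -¾ + (103 + K)/(8*K) (R(K) = -¾ + ((K + 103)/(K + K))/4 = -¾ + ((103 + K)/((2*K)))/4 = -¾ + ((103 + K)*(1/(2*K)))/4 = -¾ + ((103 + K)/(2*K))/4 = -¾ + (103 + K)/(8*K))
-121750/(-173844) + R(-152)/486262 = -121750/(-173844) + ((⅛)*(103 - 5*(-152))/(-152))/486262 = -121750*(-1/173844) + ((⅛)*(-1/152)*(103 + 760))*(1/486262) = 60875/86922 + ((⅛)*(-1/152)*863)*(1/486262) = 60875/86922 - 863/1216*1/486262 = 60875/86922 - 863/591294592 = 17997491637157/25698254262912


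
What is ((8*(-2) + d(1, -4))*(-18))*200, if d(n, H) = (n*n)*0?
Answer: 57600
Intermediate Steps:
d(n, H) = 0 (d(n, H) = n²*0 = 0)
((8*(-2) + d(1, -4))*(-18))*200 = ((8*(-2) + 0)*(-18))*200 = ((-16 + 0)*(-18))*200 = -16*(-18)*200 = 288*200 = 57600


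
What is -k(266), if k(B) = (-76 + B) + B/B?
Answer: -191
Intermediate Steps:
k(B) = -75 + B (k(B) = (-76 + B) + 1 = -75 + B)
-k(266) = -(-75 + 266) = -1*191 = -191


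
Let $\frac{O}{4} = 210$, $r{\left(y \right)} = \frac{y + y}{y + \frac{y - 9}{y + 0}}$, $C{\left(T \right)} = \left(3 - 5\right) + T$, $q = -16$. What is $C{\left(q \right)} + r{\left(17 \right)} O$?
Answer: $\frac{160058}{99} \approx 1616.7$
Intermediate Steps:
$C{\left(T \right)} = -2 + T$
$r{\left(y \right)} = \frac{2 y}{y + \frac{-9 + y}{y}}$
$O = 840$ ($O = 4 \cdot 210 = 840$)
$C{\left(q \right)} + r{\left(17 \right)} O = \left(-2 - 16\right) + \frac{2 \cdot 17^{2}}{-9 + 17 + 17^{2}} \cdot 840 = -18 + 2 \cdot 289 \frac{1}{-9 + 17 + 289} \cdot 840 = -18 + 2 \cdot 289 \cdot \frac{1}{297} \cdot 840 = -18 + \frac{578}{297} \cdot 840 = -18 + \frac{161840}{99} = \frac{160058}{99}$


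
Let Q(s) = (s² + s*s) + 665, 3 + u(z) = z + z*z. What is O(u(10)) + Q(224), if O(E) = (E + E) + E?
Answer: 101338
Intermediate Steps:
u(z) = -3 + z + z² (u(z) = -3 + (z + z*z) = -3 + (z + z²) = -3 + z + z²)
Q(s) = 665 + 2*s² (Q(s) = (s² + s²) + 665 = 2*s² + 665 = 665 + 2*s²)
O(E) = 3*E (O(E) = 2*E + E = 3*E)
O(u(10)) + Q(224) = 3*(-3 + 10 + 10²) + (665 + 2*224²) = 3*(-3 + 10 + 100) + (665 + 2*50176) = 3*107 + (665 + 100352) = 321 + 101017 = 101338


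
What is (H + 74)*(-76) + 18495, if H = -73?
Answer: 18419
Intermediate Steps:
(H + 74)*(-76) + 18495 = (-73 + 74)*(-76) + 18495 = 1*(-76) + 18495 = -76 + 18495 = 18419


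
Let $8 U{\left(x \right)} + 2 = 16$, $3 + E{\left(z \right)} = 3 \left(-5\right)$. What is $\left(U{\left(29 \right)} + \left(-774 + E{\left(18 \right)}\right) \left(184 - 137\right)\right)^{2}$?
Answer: $\frac{22167934321}{16} \approx 1.3855 \cdot 10^{9}$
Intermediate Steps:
$E{\left(z \right)} = -18$ ($E{\left(z \right)} = -3 + 3 \left(-5\right) = -3 - 15 = -18$)
$U{\left(x \right)} = \frac{7}{4}$ ($U{\left(x \right)} = - \frac{1}{4} + \frac{1}{8} \cdot 16 = - \frac{1}{4} + 2 = \frac{7}{4}$)
$\left(U{\left(29 \right)} + \left(-774 + E{\left(18 \right)}\right) \left(184 - 137\right)\right)^{2} = \left(\frac{7}{4} + \left(-774 - 18\right) \left(184 - 137\right)\right)^{2} = \left(\frac{7}{4} - 37224\right)^{2} = \left(- \frac{148889}{4}\right)^{2} = \frac{22167934321}{16}$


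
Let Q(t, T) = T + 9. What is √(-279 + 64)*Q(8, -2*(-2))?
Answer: 13*I*√215 ≈ 190.62*I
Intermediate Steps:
Q(t, T) = 9 + T
√(-279 + 64)*Q(8, -2*(-2)) = √(-279 + 64)*(9 - 2*(-2)) = √(-215)*(9 + 4) = (I*√215)*13 = 13*I*√215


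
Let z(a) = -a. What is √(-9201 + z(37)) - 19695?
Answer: -19695 + I*√9238 ≈ -19695.0 + 96.115*I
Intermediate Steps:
√(-9201 + z(37)) - 19695 = √(-9201 - 1*37) - 19695 = √(-9201 - 37) - 19695 = √(-9238) - 19695 = I*√9238 - 19695 = -19695 + I*√9238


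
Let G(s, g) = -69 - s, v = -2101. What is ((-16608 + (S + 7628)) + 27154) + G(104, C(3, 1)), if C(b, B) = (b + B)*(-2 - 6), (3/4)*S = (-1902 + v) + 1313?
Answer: 43243/3 ≈ 14414.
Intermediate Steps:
S = -10760/3 (S = 4*((-1902 - 2101) + 1313)/3 = 4*(-4003 + 1313)/3 = (4/3)*(-2690) = -10760/3 ≈ -3586.7)
C(b, B) = -8*B - 8*b (C(b, B) = (B + b)*(-8) = -8*B - 8*b)
((-16608 + (S + 7628)) + 27154) + G(104, C(3, 1)) = ((-16608 + (-10760/3 + 7628)) + 27154) + (-69 - 1*104) = ((-16608 + 12124/3) + 27154) + (-69 - 104) = (-37700/3 + 27154) - 173 = 43762/3 - 173 = 43243/3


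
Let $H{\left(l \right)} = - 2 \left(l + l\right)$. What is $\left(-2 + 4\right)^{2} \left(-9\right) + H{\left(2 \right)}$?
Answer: $-44$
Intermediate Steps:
$H{\left(l \right)} = - 4 l$ ($H{\left(l \right)} = - 2 \cdot 2 l = - 4 l$)
$\left(-2 + 4\right)^{2} \left(-9\right) + H{\left(2 \right)} = \left(-2 + 4\right)^{2} \left(-9\right) - 8 = 2^{2} \left(-9\right) - 8 = 4 \left(-9\right) - 8 = -36 - 8 = -44$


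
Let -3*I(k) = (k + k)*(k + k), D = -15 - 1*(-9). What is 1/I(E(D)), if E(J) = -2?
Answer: -3/16 ≈ -0.18750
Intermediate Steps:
D = -6 (D = -15 + 9 = -6)
I(k) = -4*k²/3 (I(k) = -(k + k)*(k + k)/3 = -2*k*2*k/3 = -4*k²/3)
1/I(E(D)) = 1/(-4/3*(-2)²) = 1/(-4/3*4) = 1/(-16/3) = -3/16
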